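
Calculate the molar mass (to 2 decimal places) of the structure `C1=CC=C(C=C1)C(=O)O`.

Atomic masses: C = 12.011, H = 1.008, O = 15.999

122.12

Molecular formula: C7H6O2.
M = 7×12.011 + 6×1.008 + 2×15.999 = 122.12 g/mol.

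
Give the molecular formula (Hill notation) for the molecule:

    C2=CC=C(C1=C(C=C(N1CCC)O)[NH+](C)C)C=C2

Heavy atoms from the SMILES: 15 C, 2 N, 1 O.
Implicit hydrogens by atom environment:
  6 × C (aromatic): 1 H each → 6
  4 × C (aromatic): no H
  3 × C: 3 H each → 9
  2 × C: 2 H each → 4
  1 × N (charge +1): 1 H
  1 × N (aromatic): no H
  1 × O: 1 H
  Total hydrogens = 21.
Net charge +1.
Molecular formula: C15H21N2O+

C15H21N2O+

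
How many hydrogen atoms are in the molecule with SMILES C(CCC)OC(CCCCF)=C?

Hydrogens are implicit in SMILES; fill each atom to its normal valence:
  8 × C: 2 H each → 16
  1 × C: 3 H
  1 × C: no H
  1 × F: no H
  1 × O: no H
  Total hydrogens = 19.

19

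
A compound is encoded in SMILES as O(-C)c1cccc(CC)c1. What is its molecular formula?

C9H12O

Heavy atoms from the SMILES: 9 C, 1 O.
Implicit hydrogens by atom environment:
  4 × C (aromatic): 1 H each → 4
  2 × C: 3 H each → 6
  2 × C (aromatic): no H
  1 × C: 2 H
  1 × O: no H
  Total hydrogens = 12.
Molecular formula: C9H12O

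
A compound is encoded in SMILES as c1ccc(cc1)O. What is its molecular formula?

Heavy atoms from the SMILES: 6 C, 1 O.
Implicit hydrogens by atom environment:
  5 × C (aromatic): 1 H each → 5
  1 × C (aromatic): no H
  1 × O: 1 H
  Total hydrogens = 6.
Molecular formula: C6H6O

C6H6O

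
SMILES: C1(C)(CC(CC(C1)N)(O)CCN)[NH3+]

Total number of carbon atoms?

9

The symbol for carbon appears 9 times in the SMILES.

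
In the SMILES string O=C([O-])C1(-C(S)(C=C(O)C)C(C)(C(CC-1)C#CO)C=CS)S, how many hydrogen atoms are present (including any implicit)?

Hydrogens are implicit in SMILES; fill each atom to its normal valence:
  7 × C: no H
  4 × C: 1 H each → 4
  3 × S: 1 H each → 3
  2 × C: 3 H each → 6
  2 × C: 2 H each → 4
  2 × O: 1 H each → 2
  1 × O: no H
  1 × O (charge -1): no H
  Total hydrogens = 19.

19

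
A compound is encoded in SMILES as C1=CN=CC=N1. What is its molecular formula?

C4H4N2

Heavy atoms from the SMILES: 4 C, 2 N.
Implicit hydrogens by atom environment:
  4 × C (aromatic): 1 H each → 4
  2 × N (aromatic): no H
  Total hydrogens = 4.
Molecular formula: C4H4N2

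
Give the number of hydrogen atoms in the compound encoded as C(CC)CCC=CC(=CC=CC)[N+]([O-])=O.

Hydrogens are implicit in SMILES; fill each atom to its normal valence:
  5 × C: 1 H each → 5
  4 × C: 2 H each → 8
  2 × C: 3 H each → 6
  1 × C: no H
  1 × N (charge +1): no H
  1 × O: no H
  1 × O (charge -1): no H
  Total hydrogens = 19.

19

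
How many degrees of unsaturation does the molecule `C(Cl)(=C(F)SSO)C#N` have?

Molecular formula from the SMILES: C3HClFNOS2.
DoU = (2C + 2 + N − H − X)/2 = (2·3 + 2 + 1 − 1 − 2)/2 = 6/2 = 3.
(Structurally: 0 ring(s) + 3 π bond(s) = 3.)

3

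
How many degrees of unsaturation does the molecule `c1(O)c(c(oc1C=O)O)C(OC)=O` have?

5

Molecular formula from the SMILES: C7H6O6.
DoU = (2C + 2 + N − H − X)/2 = (2·7 + 2 + 0 − 6 − 0)/2 = 10/2 = 5.
(Structurally: 1 ring(s) + 4 π bond(s) = 5.)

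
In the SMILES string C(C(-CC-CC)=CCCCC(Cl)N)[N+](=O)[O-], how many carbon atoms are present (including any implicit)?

11

The symbol for carbon appears 11 times in the SMILES. (Cl is a single chlorine, not C + l.)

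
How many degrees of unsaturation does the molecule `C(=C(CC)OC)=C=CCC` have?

Molecular formula from the SMILES: C9H14O.
DoU = (2C + 2 + N − H − X)/2 = (2·9 + 2 + 0 − 14 − 0)/2 = 6/2 = 3.
(Structurally: 0 ring(s) + 3 π bond(s) = 3.)

3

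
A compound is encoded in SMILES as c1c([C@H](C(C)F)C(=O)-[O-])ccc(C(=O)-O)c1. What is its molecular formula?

Heavy atoms from the SMILES: 11 C, 1 F, 4 O.
Implicit hydrogens by atom environment:
  4 × C (aromatic): 1 H each → 4
  2 × C: 1 H each → 2
  2 × C: no H
  2 × C (aromatic): no H
  2 × O: no H
  1 × C: 3 H
  1 × F: no H
  1 × O: 1 H
  1 × O (charge -1): no H
  Total hydrogens = 10.
Net charge -1.
Molecular formula: C11H10FO4-

C11H10FO4-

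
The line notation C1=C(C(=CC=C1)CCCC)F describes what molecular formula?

Heavy atoms from the SMILES: 10 C, 1 F.
Implicit hydrogens by atom environment:
  4 × C (aromatic): 1 H each → 4
  3 × C: 2 H each → 6
  2 × C (aromatic): no H
  1 × C: 3 H
  1 × F: no H
  Total hydrogens = 13.
Molecular formula: C10H13F

C10H13F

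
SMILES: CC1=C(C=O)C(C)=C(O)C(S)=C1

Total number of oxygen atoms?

2

The symbol for oxygen appears 2 times in the SMILES.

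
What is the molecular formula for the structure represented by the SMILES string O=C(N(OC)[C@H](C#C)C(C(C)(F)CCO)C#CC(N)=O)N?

Heavy atoms from the SMILES: 13 C, 1 F, 3 N, 4 O.
Implicit hydrogens by atom environment:
  6 × C: no H
  3 × C: 1 H each → 3
  3 × O: no H
  2 × C: 3 H each → 6
  2 × C: 2 H each → 4
  2 × N: 2 H each → 4
  1 × F: no H
  1 × N: no H
  1 × O: 1 H
  Total hydrogens = 18.
Molecular formula: C13H18FN3O4

C13H18FN3O4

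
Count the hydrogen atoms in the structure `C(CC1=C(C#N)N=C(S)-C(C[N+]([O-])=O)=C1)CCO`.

13

Hydrogens are implicit in SMILES; fill each atom to its normal valence:
  5 × C: 2 H each → 10
  4 × C (aromatic): no H
  1 × C (aromatic): 1 H
  1 × C: no H
  1 × N (aromatic): no H
  1 × N: no H
  1 × N (charge +1): no H
  1 × O: 1 H
  1 × O: no H
  1 × O (charge -1): no H
  1 × S: 1 H
  Total hydrogens = 13.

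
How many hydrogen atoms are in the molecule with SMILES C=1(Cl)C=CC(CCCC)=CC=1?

13

Hydrogens are implicit in SMILES; fill each atom to its normal valence:
  4 × C (aromatic): 1 H each → 4
  3 × C: 2 H each → 6
  2 × C (aromatic): no H
  1 × C: 3 H
  1 × Cl: no H
  Total hydrogens = 13.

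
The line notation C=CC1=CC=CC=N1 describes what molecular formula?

C7H7N

Heavy atoms from the SMILES: 7 C, 1 N.
Implicit hydrogens by atom environment:
  4 × C (aromatic): 1 H each → 4
  1 × C: 2 H
  1 × C: 1 H
  1 × C (aromatic): no H
  1 × N (aromatic): no H
  Total hydrogens = 7.
Molecular formula: C7H7N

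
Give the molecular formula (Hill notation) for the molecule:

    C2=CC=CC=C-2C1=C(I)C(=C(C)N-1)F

Heavy atoms from the SMILES: 11 C, 1 F, 1 I, 1 N.
Implicit hydrogens by atom environment:
  5 × C (aromatic): 1 H each → 5
  5 × C (aromatic): no H
  1 × C: 3 H
  1 × F: no H
  1 × I: no H
  1 × N (aromatic): 1 H
  Total hydrogens = 9.
Molecular formula: C11H9FIN

C11H9FIN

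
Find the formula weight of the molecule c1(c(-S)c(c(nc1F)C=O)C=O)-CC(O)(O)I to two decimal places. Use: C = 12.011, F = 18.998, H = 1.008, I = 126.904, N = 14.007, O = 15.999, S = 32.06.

Molecular formula: C9H7FINO4S.
M = 9×12.011 + 1×18.998 + 7×1.008 + 1×126.904 + 1×14.007 + 4×15.999 + 1×32.06 = 371.12 g/mol.

371.12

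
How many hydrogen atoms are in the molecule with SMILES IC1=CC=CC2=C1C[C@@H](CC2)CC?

Hydrogens are implicit in SMILES; fill each atom to its normal valence:
  4 × C: 2 H each → 8
  3 × C (aromatic): 1 H each → 3
  3 × C (aromatic): no H
  1 × C: 3 H
  1 × C: 1 H
  1 × I: no H
  Total hydrogens = 15.

15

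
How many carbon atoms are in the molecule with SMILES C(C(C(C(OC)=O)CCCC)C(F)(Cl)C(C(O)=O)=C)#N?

The symbol for carbon appears 13 times in the SMILES. (Cl is a single chlorine, not C + l.)

13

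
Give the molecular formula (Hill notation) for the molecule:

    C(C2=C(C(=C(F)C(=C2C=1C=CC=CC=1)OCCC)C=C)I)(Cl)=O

C18H15ClFIO2

Heavy atoms from the SMILES: 18 C, 1 Cl, 1 F, 1 I, 2 O.
Implicit hydrogens by atom environment:
  7 × C (aromatic): no H
  5 × C (aromatic): 1 H each → 5
  3 × C: 2 H each → 6
  2 × O: no H
  1 × C: 3 H
  1 × C: 1 H
  1 × C: no H
  1 × Cl: no H
  1 × F: no H
  1 × I: no H
  Total hydrogens = 15.
Molecular formula: C18H15ClFIO2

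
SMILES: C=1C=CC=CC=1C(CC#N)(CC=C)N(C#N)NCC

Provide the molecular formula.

C15H18N4

Heavy atoms from the SMILES: 15 C, 4 N.
Implicit hydrogens by atom environment:
  5 × C (aromatic): 1 H each → 5
  4 × C: 2 H each → 8
  3 × C: no H
  3 × N: no H
  1 × C: 3 H
  1 × C: 1 H
  1 × C (aromatic): no H
  1 × N: 1 H
  Total hydrogens = 18.
Molecular formula: C15H18N4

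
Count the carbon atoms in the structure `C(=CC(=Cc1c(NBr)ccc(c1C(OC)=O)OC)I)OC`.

14

The symbol for carbon appears 14 times in the SMILES. Lowercase c denotes aromatic carbon and counts toward C.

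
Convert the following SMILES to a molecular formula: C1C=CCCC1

Heavy atoms from the SMILES: 6 C.
Implicit hydrogens by atom environment:
  4 × C: 2 H each → 8
  2 × C: 1 H each → 2
  Total hydrogens = 10.
Molecular formula: C6H10

C6H10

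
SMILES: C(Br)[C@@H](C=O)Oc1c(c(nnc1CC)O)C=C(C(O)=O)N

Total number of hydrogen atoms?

Hydrogens are implicit in SMILES; fill each atom to its normal valence:
  4 × C (aromatic): no H
  3 × C: 1 H each → 3
  3 × O: no H
  2 × C: 2 H each → 4
  2 × C: no H
  2 × N (aromatic): no H
  2 × O: 1 H each → 2
  1 × Br: no H
  1 × C: 3 H
  1 × N: 2 H
  Total hydrogens = 14.

14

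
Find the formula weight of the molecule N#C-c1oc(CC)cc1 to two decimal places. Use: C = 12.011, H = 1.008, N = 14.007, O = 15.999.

Molecular formula: C7H7NO.
M = 7×12.011 + 7×1.008 + 1×14.007 + 1×15.999 = 121.14 g/mol.

121.14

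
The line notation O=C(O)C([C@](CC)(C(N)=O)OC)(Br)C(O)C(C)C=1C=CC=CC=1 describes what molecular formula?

Heavy atoms from the SMILES: 1 Br, 16 C, 1 N, 5 O.
Implicit hydrogens by atom environment:
  5 × C (aromatic): 1 H each → 5
  4 × C: no H
  3 × C: 3 H each → 9
  3 × O: no H
  2 × C: 1 H each → 2
  2 × O: 1 H each → 2
  1 × Br: no H
  1 × C: 2 H
  1 × C (aromatic): no H
  1 × N: 2 H
  Total hydrogens = 22.
Molecular formula: C16H22BrNO5

C16H22BrNO5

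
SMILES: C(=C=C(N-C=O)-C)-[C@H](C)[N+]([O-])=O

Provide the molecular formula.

Heavy atoms from the SMILES: 7 C, 2 N, 3 O.
Implicit hydrogens by atom environment:
  3 × C: 1 H each → 3
  2 × C: 3 H each → 6
  2 × C: no H
  2 × O: no H
  1 × N: 1 H
  1 × N (charge +1): no H
  1 × O (charge -1): no H
  Total hydrogens = 10.
Molecular formula: C7H10N2O3

C7H10N2O3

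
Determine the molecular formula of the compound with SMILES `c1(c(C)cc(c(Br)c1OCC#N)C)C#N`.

C11H9BrN2O

Heavy atoms from the SMILES: 1 Br, 11 C, 2 N, 1 O.
Implicit hydrogens by atom environment:
  5 × C (aromatic): no H
  2 × C: 3 H each → 6
  2 × C: no H
  2 × N: no H
  1 × Br: no H
  1 × C: 2 H
  1 × C (aromatic): 1 H
  1 × O: no H
  Total hydrogens = 9.
Molecular formula: C11H9BrN2O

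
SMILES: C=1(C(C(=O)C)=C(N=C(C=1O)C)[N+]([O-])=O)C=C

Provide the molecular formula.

C10H10N2O4

Heavy atoms from the SMILES: 10 C, 2 N, 4 O.
Implicit hydrogens by atom environment:
  5 × C (aromatic): no H
  2 × C: 3 H each → 6
  2 × O: no H
  1 × C: 2 H
  1 × C: 1 H
  1 × C: no H
  1 × N (aromatic): no H
  1 × N (charge +1): no H
  1 × O: 1 H
  1 × O (charge -1): no H
  Total hydrogens = 10.
Molecular formula: C10H10N2O4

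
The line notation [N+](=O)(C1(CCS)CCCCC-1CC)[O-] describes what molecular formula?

C10H19NO2S

Heavy atoms from the SMILES: 10 C, 1 N, 2 O, 1 S.
Implicit hydrogens by atom environment:
  7 × C: 2 H each → 14
  1 × C: 3 H
  1 × C: 1 H
  1 × C: no H
  1 × N (charge +1): no H
  1 × O: no H
  1 × O (charge -1): no H
  1 × S: 1 H
  Total hydrogens = 19.
Molecular formula: C10H19NO2S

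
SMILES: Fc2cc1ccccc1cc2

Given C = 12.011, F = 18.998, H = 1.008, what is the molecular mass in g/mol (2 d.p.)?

146.16

Molecular formula: C10H7F.
M = 10×12.011 + 1×18.998 + 7×1.008 = 146.16 g/mol.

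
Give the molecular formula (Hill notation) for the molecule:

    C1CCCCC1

Heavy atoms from the SMILES: 6 C.
Implicit hydrogens by atom environment:
  6 × C: 2 H each → 12
  Total hydrogens = 12.
Molecular formula: C6H12

C6H12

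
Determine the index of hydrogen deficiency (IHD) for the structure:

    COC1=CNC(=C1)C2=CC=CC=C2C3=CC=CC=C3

Molecular formula from the SMILES: C17H15NO.
DoU = (2C + 2 + N − H − X)/2 = (2·17 + 2 + 1 − 15 − 0)/2 = 22/2 = 11.
(Structurally: 3 ring(s) + 8 π bond(s) = 11.)

11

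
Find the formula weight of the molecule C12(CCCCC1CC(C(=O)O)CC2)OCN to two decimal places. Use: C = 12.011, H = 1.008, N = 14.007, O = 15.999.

227.30

Molecular formula: C12H21NO3.
M = 12×12.011 + 21×1.008 + 1×14.007 + 3×15.999 = 227.30 g/mol.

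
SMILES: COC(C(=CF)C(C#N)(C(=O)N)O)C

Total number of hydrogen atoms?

Hydrogens are implicit in SMILES; fill each atom to its normal valence:
  4 × C: no H
  2 × C: 3 H each → 6
  2 × C: 1 H each → 2
  2 × O: no H
  1 × F: no H
  1 × N: 2 H
  1 × N: no H
  1 × O: 1 H
  Total hydrogens = 11.

11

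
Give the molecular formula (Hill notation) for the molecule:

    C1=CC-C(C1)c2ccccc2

Heavy atoms from the SMILES: 11 C.
Implicit hydrogens by atom environment:
  5 × C (aromatic): 1 H each → 5
  3 × C: 1 H each → 3
  2 × C: 2 H each → 4
  1 × C (aromatic): no H
  Total hydrogens = 12.
Molecular formula: C11H12

C11H12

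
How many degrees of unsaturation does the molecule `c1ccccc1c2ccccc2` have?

Molecular formula from the SMILES: C12H10.
DoU = (2C + 2 + N − H − X)/2 = (2·12 + 2 + 0 − 10 − 0)/2 = 16/2 = 8.
(Structurally: 2 ring(s) + 6 π bond(s) = 8.)

8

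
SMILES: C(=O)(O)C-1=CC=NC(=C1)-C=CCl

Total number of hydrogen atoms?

Hydrogens are implicit in SMILES; fill each atom to its normal valence:
  3 × C (aromatic): 1 H each → 3
  2 × C: 1 H each → 2
  2 × C (aromatic): no H
  1 × C: no H
  1 × Cl: no H
  1 × N (aromatic): no H
  1 × O: 1 H
  1 × O: no H
  Total hydrogens = 6.

6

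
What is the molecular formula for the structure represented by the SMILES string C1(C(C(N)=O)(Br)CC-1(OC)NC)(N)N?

Heavy atoms from the SMILES: 1 Br, 7 C, 4 N, 2 O.
Implicit hydrogens by atom environment:
  4 × C: no H
  3 × N: 2 H each → 6
  2 × C: 3 H each → 6
  2 × O: no H
  1 × Br: no H
  1 × C: 2 H
  1 × N: 1 H
  Total hydrogens = 15.
Molecular formula: C7H15BrN4O2

C7H15BrN4O2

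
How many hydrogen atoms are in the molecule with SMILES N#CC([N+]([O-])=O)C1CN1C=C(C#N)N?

7

Hydrogens are implicit in SMILES; fill each atom to its normal valence:
  3 × C: 1 H each → 3
  3 × C: no H
  3 × N: no H
  1 × C: 2 H
  1 × N: 2 H
  1 × N (charge +1): no H
  1 × O: no H
  1 × O (charge -1): no H
  Total hydrogens = 7.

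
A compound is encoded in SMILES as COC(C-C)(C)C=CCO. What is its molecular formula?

Heavy atoms from the SMILES: 8 C, 2 O.
Implicit hydrogens by atom environment:
  3 × C: 3 H each → 9
  2 × C: 2 H each → 4
  2 × C: 1 H each → 2
  1 × C: no H
  1 × O: 1 H
  1 × O: no H
  Total hydrogens = 16.
Molecular formula: C8H16O2

C8H16O2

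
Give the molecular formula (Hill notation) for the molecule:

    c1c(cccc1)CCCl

C8H9Cl

Heavy atoms from the SMILES: 8 C, 1 Cl.
Implicit hydrogens by atom environment:
  5 × C (aromatic): 1 H each → 5
  2 × C: 2 H each → 4
  1 × C (aromatic): no H
  1 × Cl: no H
  Total hydrogens = 9.
Molecular formula: C8H9Cl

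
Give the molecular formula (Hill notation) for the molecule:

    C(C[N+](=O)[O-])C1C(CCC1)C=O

Heavy atoms from the SMILES: 8 C, 1 N, 3 O.
Implicit hydrogens by atom environment:
  5 × C: 2 H each → 10
  3 × C: 1 H each → 3
  2 × O: no H
  1 × N (charge +1): no H
  1 × O (charge -1): no H
  Total hydrogens = 13.
Molecular formula: C8H13NO3

C8H13NO3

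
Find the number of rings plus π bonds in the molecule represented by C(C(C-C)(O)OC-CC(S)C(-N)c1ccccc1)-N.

Molecular formula from the SMILES: C14H24N2O2S.
DoU = (2C + 2 + N − H − X)/2 = (2·14 + 2 + 2 − 24 − 0)/2 = 8/2 = 4.
(Structurally: 1 ring(s) + 3 π bond(s) = 4.)

4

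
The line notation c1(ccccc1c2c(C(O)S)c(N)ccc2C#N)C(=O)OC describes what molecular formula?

Heavy atoms from the SMILES: 16 C, 2 N, 3 O, 1 S.
Implicit hydrogens by atom environment:
  6 × C (aromatic): 1 H each → 6
  6 × C (aromatic): no H
  2 × C: no H
  2 × O: no H
  1 × C: 3 H
  1 × C: 1 H
  1 × N: 2 H
  1 × N: no H
  1 × O: 1 H
  1 × S: 1 H
  Total hydrogens = 14.
Molecular formula: C16H14N2O3S

C16H14N2O3S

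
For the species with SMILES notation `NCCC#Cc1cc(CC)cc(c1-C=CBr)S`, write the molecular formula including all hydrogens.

Heavy atoms from the SMILES: 1 Br, 14 C, 1 N, 1 S.
Implicit hydrogens by atom environment:
  4 × C (aromatic): no H
  3 × C: 2 H each → 6
  2 × C (aromatic): 1 H each → 2
  2 × C: 1 H each → 2
  2 × C: no H
  1 × Br: no H
  1 × C: 3 H
  1 × N: 2 H
  1 × S: 1 H
  Total hydrogens = 16.
Molecular formula: C14H16BrNS

C14H16BrNS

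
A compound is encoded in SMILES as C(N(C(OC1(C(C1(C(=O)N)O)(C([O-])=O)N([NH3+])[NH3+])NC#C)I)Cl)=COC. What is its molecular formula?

Heavy atoms from the SMILES: 11 C, 1 Cl, 1 I, 6 N, 6 O.
Implicit hydrogens by atom environment:
  6 × C: no H
  4 × C: 1 H each → 4
  4 × O: no H
  2 × N (charge +1): 3 H each → 6
  2 × N: no H
  1 × C: 3 H
  1 × Cl: no H
  1 × I: no H
  1 × N: 2 H
  1 × N: 1 H
  1 × O: 1 H
  1 × O (charge -1): no H
  Total hydrogens = 17.
Net charge +1.
Molecular formula: C11H17ClIN6O6+

C11H17ClIN6O6+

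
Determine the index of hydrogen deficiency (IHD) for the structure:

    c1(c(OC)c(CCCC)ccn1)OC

Molecular formula from the SMILES: C11H17NO2.
DoU = (2C + 2 + N − H − X)/2 = (2·11 + 2 + 1 − 17 − 0)/2 = 8/2 = 4.
(Structurally: 1 ring(s) + 3 π bond(s) = 4.)

4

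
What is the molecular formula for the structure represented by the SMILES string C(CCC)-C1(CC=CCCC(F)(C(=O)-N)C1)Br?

Heavy atoms from the SMILES: 1 Br, 13 C, 1 F, 1 N, 1 O.
Implicit hydrogens by atom environment:
  7 × C: 2 H each → 14
  3 × C: no H
  2 × C: 1 H each → 2
  1 × Br: no H
  1 × C: 3 H
  1 × F: no H
  1 × N: 2 H
  1 × O: no H
  Total hydrogens = 21.
Molecular formula: C13H21BrFNO

C13H21BrFNO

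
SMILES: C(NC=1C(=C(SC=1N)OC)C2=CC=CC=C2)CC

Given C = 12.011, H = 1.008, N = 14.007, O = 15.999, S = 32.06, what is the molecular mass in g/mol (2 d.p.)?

262.37

Molecular formula: C14H18N2OS.
M = 14×12.011 + 18×1.008 + 2×14.007 + 1×15.999 + 1×32.06 = 262.37 g/mol.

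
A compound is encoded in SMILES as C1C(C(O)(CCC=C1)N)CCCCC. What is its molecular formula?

Heavy atoms from the SMILES: 12 C, 1 N, 1 O.
Implicit hydrogens by atom environment:
  7 × C: 2 H each → 14
  3 × C: 1 H each → 3
  1 × C: 3 H
  1 × C: no H
  1 × N: 2 H
  1 × O: 1 H
  Total hydrogens = 23.
Molecular formula: C12H23NO

C12H23NO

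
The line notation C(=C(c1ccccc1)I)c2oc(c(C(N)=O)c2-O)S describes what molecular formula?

Heavy atoms from the SMILES: 13 C, 1 I, 1 N, 3 O, 1 S.
Implicit hydrogens by atom environment:
  5 × C (aromatic): 1 H each → 5
  5 × C (aromatic): no H
  2 × C: no H
  1 × C: 1 H
  1 × I: no H
  1 × N: 2 H
  1 × O: 1 H
  1 × O (aromatic): no H
  1 × O: no H
  1 × S: 1 H
  Total hydrogens = 10.
Molecular formula: C13H10INO3S

C13H10INO3S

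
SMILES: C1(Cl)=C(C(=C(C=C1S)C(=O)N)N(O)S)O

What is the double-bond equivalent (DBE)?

5

Molecular formula from the SMILES: C7H7ClN2O3S2.
DoU = (2C + 2 + N − H − X)/2 = (2·7 + 2 + 2 − 7 − 1)/2 = 10/2 = 5.
(Structurally: 1 ring(s) + 4 π bond(s) = 5.)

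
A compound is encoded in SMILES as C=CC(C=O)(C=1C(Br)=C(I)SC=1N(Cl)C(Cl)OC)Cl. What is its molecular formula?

Heavy atoms from the SMILES: 1 Br, 10 C, 3 Cl, 1 I, 1 N, 2 O, 1 S.
Implicit hydrogens by atom environment:
  4 × C (aromatic): no H
  3 × C: 1 H each → 3
  3 × Cl: no H
  2 × O: no H
  1 × Br: no H
  1 × C: 3 H
  1 × C: 2 H
  1 × C: no H
  1 × I: no H
  1 × N: no H
  1 × S (aromatic): no H
  Total hydrogens = 8.
Molecular formula: C10H8BrCl3INO2S

C10H8BrCl3INO2S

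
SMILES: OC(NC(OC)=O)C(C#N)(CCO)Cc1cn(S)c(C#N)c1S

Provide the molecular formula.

C13H16N4O4S2

Heavy atoms from the SMILES: 13 C, 4 N, 4 O, 2 S.
Implicit hydrogens by atom environment:
  4 × C: no H
  3 × C: 2 H each → 6
  3 × C (aromatic): no H
  2 × N: no H
  2 × O: 1 H each → 2
  2 × O: no H
  2 × S: 1 H each → 2
  1 × C: 3 H
  1 × C (aromatic): 1 H
  1 × C: 1 H
  1 × N: 1 H
  1 × N (aromatic): no H
  Total hydrogens = 16.
Molecular formula: C13H16N4O4S2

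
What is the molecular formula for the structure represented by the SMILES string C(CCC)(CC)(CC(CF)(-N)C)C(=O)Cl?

Heavy atoms from the SMILES: 11 C, 1 Cl, 1 F, 1 N, 1 O.
Implicit hydrogens by atom environment:
  5 × C: 2 H each → 10
  3 × C: 3 H each → 9
  3 × C: no H
  1 × Cl: no H
  1 × F: no H
  1 × N: 2 H
  1 × O: no H
  Total hydrogens = 21.
Molecular formula: C11H21ClFNO

C11H21ClFNO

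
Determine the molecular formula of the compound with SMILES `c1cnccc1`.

Heavy atoms from the SMILES: 5 C, 1 N.
Implicit hydrogens by atom environment:
  5 × C (aromatic): 1 H each → 5
  1 × N (aromatic): no H
  Total hydrogens = 5.
Molecular formula: C5H5N

C5H5N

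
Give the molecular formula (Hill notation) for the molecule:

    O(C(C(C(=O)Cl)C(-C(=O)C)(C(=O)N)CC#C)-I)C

Heavy atoms from the SMILES: 11 C, 1 Cl, 1 I, 1 N, 4 O.
Implicit hydrogens by atom environment:
  5 × C: no H
  4 × O: no H
  3 × C: 1 H each → 3
  2 × C: 3 H each → 6
  1 × C: 2 H
  1 × Cl: no H
  1 × I: no H
  1 × N: 2 H
  Total hydrogens = 13.
Molecular formula: C11H13ClINO4

C11H13ClINO4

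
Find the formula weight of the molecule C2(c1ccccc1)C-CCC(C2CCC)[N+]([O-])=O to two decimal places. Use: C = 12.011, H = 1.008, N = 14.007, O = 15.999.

Molecular formula: C15H21NO2.
M = 15×12.011 + 21×1.008 + 1×14.007 + 2×15.999 = 247.34 g/mol.

247.34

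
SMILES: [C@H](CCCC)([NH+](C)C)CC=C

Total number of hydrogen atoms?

Hydrogens are implicit in SMILES; fill each atom to its normal valence:
  5 × C: 2 H each → 10
  3 × C: 3 H each → 9
  2 × C: 1 H each → 2
  1 × N (charge +1): 1 H
  Total hydrogens = 22.

22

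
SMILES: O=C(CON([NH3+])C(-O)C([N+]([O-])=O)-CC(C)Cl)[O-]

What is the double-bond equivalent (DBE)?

Molecular formula from the SMILES: C7H14ClN3O6.
DoU = (2C + 2 + N − H − X)/2 = (2·7 + 2 + 3 − 14 − 1)/2 = 4/2 = 2.
(Structurally: 0 ring(s) + 2 π bond(s) = 2.)

2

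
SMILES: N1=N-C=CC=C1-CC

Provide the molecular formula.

C6H8N2

Heavy atoms from the SMILES: 6 C, 2 N.
Implicit hydrogens by atom environment:
  3 × C (aromatic): 1 H each → 3
  2 × N (aromatic): no H
  1 × C: 3 H
  1 × C: 2 H
  1 × C (aromatic): no H
  Total hydrogens = 8.
Molecular formula: C6H8N2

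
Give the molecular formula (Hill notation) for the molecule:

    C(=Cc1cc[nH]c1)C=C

C8H9N

Heavy atoms from the SMILES: 8 C, 1 N.
Implicit hydrogens by atom environment:
  3 × C (aromatic): 1 H each → 3
  3 × C: 1 H each → 3
  1 × C: 2 H
  1 × C (aromatic): no H
  1 × N (aromatic): 1 H
  Total hydrogens = 9.
Molecular formula: C8H9N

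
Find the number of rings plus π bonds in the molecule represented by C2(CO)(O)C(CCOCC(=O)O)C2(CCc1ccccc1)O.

Molecular formula from the SMILES: C16H22O6.
DoU = (2C + 2 + N − H − X)/2 = (2·16 + 2 + 0 − 22 − 0)/2 = 12/2 = 6.
(Structurally: 2 ring(s) + 4 π bond(s) = 6.)

6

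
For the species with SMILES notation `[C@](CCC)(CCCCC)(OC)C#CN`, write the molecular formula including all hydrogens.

C12H23NO

Heavy atoms from the SMILES: 12 C, 1 N, 1 O.
Implicit hydrogens by atom environment:
  6 × C: 2 H each → 12
  3 × C: 3 H each → 9
  3 × C: no H
  1 × N: 2 H
  1 × O: no H
  Total hydrogens = 23.
Molecular formula: C12H23NO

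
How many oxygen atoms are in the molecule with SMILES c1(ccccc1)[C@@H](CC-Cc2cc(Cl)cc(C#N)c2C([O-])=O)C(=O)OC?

The symbol for oxygen appears 4 times in the SMILES.

4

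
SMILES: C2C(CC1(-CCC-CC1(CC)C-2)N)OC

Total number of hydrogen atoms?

Hydrogens are implicit in SMILES; fill each atom to its normal valence:
  8 × C: 2 H each → 16
  2 × C: 3 H each → 6
  2 × C: no H
  1 × C: 1 H
  1 × N: 2 H
  1 × O: no H
  Total hydrogens = 25.

25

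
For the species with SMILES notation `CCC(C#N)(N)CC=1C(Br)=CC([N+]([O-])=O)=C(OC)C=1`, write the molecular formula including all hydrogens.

C12H14BrN3O3

Heavy atoms from the SMILES: 1 Br, 12 C, 3 N, 3 O.
Implicit hydrogens by atom environment:
  4 × C (aromatic): no H
  2 × C: 3 H each → 6
  2 × C: 2 H each → 4
  2 × C (aromatic): 1 H each → 2
  2 × C: no H
  2 × O: no H
  1 × Br: no H
  1 × N: 2 H
  1 × N (charge +1): no H
  1 × N: no H
  1 × O (charge -1): no H
  Total hydrogens = 14.
Molecular formula: C12H14BrN3O3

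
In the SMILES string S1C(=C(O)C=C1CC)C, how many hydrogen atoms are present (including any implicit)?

10

Hydrogens are implicit in SMILES; fill each atom to its normal valence:
  3 × C (aromatic): no H
  2 × C: 3 H each → 6
  1 × C: 2 H
  1 × C (aromatic): 1 H
  1 × O: 1 H
  1 × S (aromatic): no H
  Total hydrogens = 10.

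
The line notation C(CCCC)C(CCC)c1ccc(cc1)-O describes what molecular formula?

Heavy atoms from the SMILES: 15 C, 1 O.
Implicit hydrogens by atom environment:
  6 × C: 2 H each → 12
  4 × C (aromatic): 1 H each → 4
  2 × C: 3 H each → 6
  2 × C (aromatic): no H
  1 × C: 1 H
  1 × O: 1 H
  Total hydrogens = 24.
Molecular formula: C15H24O

C15H24O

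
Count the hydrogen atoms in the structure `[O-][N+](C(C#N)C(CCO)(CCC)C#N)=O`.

Hydrogens are implicit in SMILES; fill each atom to its normal valence:
  4 × C: 2 H each → 8
  3 × C: no H
  2 × N: no H
  1 × C: 3 H
  1 × C: 1 H
  1 × N (charge +1): no H
  1 × O: 1 H
  1 × O: no H
  1 × O (charge -1): no H
  Total hydrogens = 13.

13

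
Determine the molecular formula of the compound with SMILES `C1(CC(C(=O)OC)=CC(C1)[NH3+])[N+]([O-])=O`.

C8H13N2O4+

Heavy atoms from the SMILES: 8 C, 2 N, 4 O.
Implicit hydrogens by atom environment:
  3 × C: 1 H each → 3
  3 × O: no H
  2 × C: 2 H each → 4
  2 × C: no H
  1 × C: 3 H
  1 × N (charge +1): 3 H
  1 × N (charge +1): no H
  1 × O (charge -1): no H
  Total hydrogens = 13.
Net charge +1.
Molecular formula: C8H13N2O4+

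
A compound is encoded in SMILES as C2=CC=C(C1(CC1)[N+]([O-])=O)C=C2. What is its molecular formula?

C9H9NO2

Heavy atoms from the SMILES: 9 C, 1 N, 2 O.
Implicit hydrogens by atom environment:
  5 × C (aromatic): 1 H each → 5
  2 × C: 2 H each → 4
  1 × C: no H
  1 × C (aromatic): no H
  1 × N (charge +1): no H
  1 × O: no H
  1 × O (charge -1): no H
  Total hydrogens = 9.
Molecular formula: C9H9NO2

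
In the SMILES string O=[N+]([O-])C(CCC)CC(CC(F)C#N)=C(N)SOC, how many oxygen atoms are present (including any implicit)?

The symbol for oxygen appears 3 times in the SMILES.

3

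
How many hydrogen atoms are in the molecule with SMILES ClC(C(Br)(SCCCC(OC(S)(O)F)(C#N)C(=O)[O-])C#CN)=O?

10

Hydrogens are implicit in SMILES; fill each atom to its normal valence:
  8 × C: no H
  3 × C: 2 H each → 6
  3 × O: no H
  1 × Br: no H
  1 × Cl: no H
  1 × F: no H
  1 × N: 2 H
  1 × N: no H
  1 × O: 1 H
  1 × O (charge -1): no H
  1 × S: 1 H
  1 × S: no H
  Total hydrogens = 10.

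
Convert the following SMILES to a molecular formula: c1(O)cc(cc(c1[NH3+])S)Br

Heavy atoms from the SMILES: 1 Br, 6 C, 1 N, 1 O, 1 S.
Implicit hydrogens by atom environment:
  4 × C (aromatic): no H
  2 × C (aromatic): 1 H each → 2
  1 × Br: no H
  1 × N (charge +1): 3 H
  1 × O: 1 H
  1 × S: 1 H
  Total hydrogens = 7.
Net charge +1.
Molecular formula: C6H7BrNOS+

C6H7BrNOS+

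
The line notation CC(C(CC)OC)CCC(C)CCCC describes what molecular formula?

Heavy atoms from the SMILES: 14 C, 1 O.
Implicit hydrogens by atom environment:
  6 × C: 2 H each → 12
  5 × C: 3 H each → 15
  3 × C: 1 H each → 3
  1 × O: no H
  Total hydrogens = 30.
Molecular formula: C14H30O

C14H30O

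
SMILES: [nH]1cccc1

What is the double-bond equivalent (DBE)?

3

Molecular formula from the SMILES: C4H5N.
DoU = (2C + 2 + N − H − X)/2 = (2·4 + 2 + 1 − 5 − 0)/2 = 6/2 = 3.
(Structurally: 1 ring(s) + 2 π bond(s) = 3.)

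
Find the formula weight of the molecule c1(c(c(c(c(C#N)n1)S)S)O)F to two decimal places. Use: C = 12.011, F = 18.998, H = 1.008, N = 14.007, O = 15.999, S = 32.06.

202.22

Molecular formula: C6H3FN2OS2.
M = 6×12.011 + 1×18.998 + 3×1.008 + 2×14.007 + 1×15.999 + 2×32.06 = 202.22 g/mol.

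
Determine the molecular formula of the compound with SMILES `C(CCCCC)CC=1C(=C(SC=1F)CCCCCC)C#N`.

C18H28FNS

Heavy atoms from the SMILES: 18 C, 1 F, 1 N, 1 S.
Implicit hydrogens by atom environment:
  11 × C: 2 H each → 22
  4 × C (aromatic): no H
  2 × C: 3 H each → 6
  1 × C: no H
  1 × F: no H
  1 × N: no H
  1 × S (aromatic): no H
  Total hydrogens = 28.
Molecular formula: C18H28FNS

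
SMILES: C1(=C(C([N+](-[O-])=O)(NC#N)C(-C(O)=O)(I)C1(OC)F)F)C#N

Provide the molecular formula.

Heavy atoms from the SMILES: 9 C, 2 F, 1 I, 4 N, 5 O.
Implicit hydrogens by atom environment:
  8 × C: no H
  3 × O: no H
  2 × F: no H
  2 × N: no H
  1 × C: 3 H
  1 × I: no H
  1 × N: 1 H
  1 × N (charge +1): no H
  1 × O: 1 H
  1 × O (charge -1): no H
  Total hydrogens = 5.
Molecular formula: C9H5F2IN4O5

C9H5F2IN4O5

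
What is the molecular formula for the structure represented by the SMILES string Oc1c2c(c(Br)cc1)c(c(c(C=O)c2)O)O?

Heavy atoms from the SMILES: 1 Br, 11 C, 4 O.
Implicit hydrogens by atom environment:
  7 × C (aromatic): no H
  3 × C (aromatic): 1 H each → 3
  3 × O: 1 H each → 3
  1 × Br: no H
  1 × C: 1 H
  1 × O: no H
  Total hydrogens = 7.
Molecular formula: C11H7BrO4

C11H7BrO4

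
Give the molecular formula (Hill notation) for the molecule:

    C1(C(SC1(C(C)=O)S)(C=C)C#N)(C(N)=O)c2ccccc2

C15H14N2O2S2

Heavy atoms from the SMILES: 15 C, 2 N, 2 O, 2 S.
Implicit hydrogens by atom environment:
  6 × C: no H
  5 × C (aromatic): 1 H each → 5
  2 × O: no H
  1 × C: 3 H
  1 × C: 2 H
  1 × C: 1 H
  1 × C (aromatic): no H
  1 × N: 2 H
  1 × N: no H
  1 × S: 1 H
  1 × S: no H
  Total hydrogens = 14.
Molecular formula: C15H14N2O2S2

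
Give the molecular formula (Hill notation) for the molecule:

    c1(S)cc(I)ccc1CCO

C8H9IOS

Heavy atoms from the SMILES: 8 C, 1 I, 1 O, 1 S.
Implicit hydrogens by atom environment:
  3 × C (aromatic): 1 H each → 3
  3 × C (aromatic): no H
  2 × C: 2 H each → 4
  1 × I: no H
  1 × O: 1 H
  1 × S: 1 H
  Total hydrogens = 9.
Molecular formula: C8H9IOS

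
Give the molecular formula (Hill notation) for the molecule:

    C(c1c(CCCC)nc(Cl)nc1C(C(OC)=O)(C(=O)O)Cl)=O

C13H14Cl2N2O5

Heavy atoms from the SMILES: 13 C, 2 Cl, 2 N, 5 O.
Implicit hydrogens by atom environment:
  4 × C (aromatic): no H
  4 × O: no H
  3 × C: 2 H each → 6
  3 × C: no H
  2 × C: 3 H each → 6
  2 × Cl: no H
  2 × N (aromatic): no H
  1 × C: 1 H
  1 × O: 1 H
  Total hydrogens = 14.
Molecular formula: C13H14Cl2N2O5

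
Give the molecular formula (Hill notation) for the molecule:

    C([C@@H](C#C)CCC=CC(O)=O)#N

C9H9NO2

Heavy atoms from the SMILES: 9 C, 1 N, 2 O.
Implicit hydrogens by atom environment:
  4 × C: 1 H each → 4
  3 × C: no H
  2 × C: 2 H each → 4
  1 × N: no H
  1 × O: 1 H
  1 × O: no H
  Total hydrogens = 9.
Molecular formula: C9H9NO2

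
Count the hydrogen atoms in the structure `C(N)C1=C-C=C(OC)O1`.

9

Hydrogens are implicit in SMILES; fill each atom to its normal valence:
  2 × C (aromatic): 1 H each → 2
  2 × C (aromatic): no H
  1 × C: 3 H
  1 × C: 2 H
  1 × N: 2 H
  1 × O (aromatic): no H
  1 × O: no H
  Total hydrogens = 9.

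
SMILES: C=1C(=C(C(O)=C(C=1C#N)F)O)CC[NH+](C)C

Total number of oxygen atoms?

2

The symbol for oxygen appears 2 times in the SMILES.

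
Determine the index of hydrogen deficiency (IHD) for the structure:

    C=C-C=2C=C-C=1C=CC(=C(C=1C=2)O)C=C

9

Molecular formula from the SMILES: C14H12O.
DoU = (2C + 2 + N − H − X)/2 = (2·14 + 2 + 0 − 12 − 0)/2 = 18/2 = 9.
(Structurally: 2 ring(s) + 7 π bond(s) = 9.)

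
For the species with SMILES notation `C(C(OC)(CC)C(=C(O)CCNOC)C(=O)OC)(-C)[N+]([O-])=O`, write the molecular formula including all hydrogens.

C13H24N2O7

Heavy atoms from the SMILES: 13 C, 2 N, 7 O.
Implicit hydrogens by atom environment:
  5 × C: 3 H each → 15
  5 × O: no H
  4 × C: no H
  3 × C: 2 H each → 6
  1 × C: 1 H
  1 × N: 1 H
  1 × N (charge +1): no H
  1 × O: 1 H
  1 × O (charge -1): no H
  Total hydrogens = 24.
Molecular formula: C13H24N2O7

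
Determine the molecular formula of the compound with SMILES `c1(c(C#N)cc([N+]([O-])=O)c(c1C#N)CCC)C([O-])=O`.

C12H8N3O4-

Heavy atoms from the SMILES: 12 C, 3 N, 4 O.
Implicit hydrogens by atom environment:
  5 × C (aromatic): no H
  3 × C: no H
  2 × C: 2 H each → 4
  2 × N: no H
  2 × O: no H
  2 × O (charge -1): no H
  1 × C: 3 H
  1 × C (aromatic): 1 H
  1 × N (charge +1): no H
  Total hydrogens = 8.
Net charge -1.
Molecular formula: C12H8N3O4-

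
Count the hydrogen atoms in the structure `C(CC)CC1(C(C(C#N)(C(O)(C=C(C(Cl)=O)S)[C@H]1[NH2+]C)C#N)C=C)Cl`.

22

Hydrogens are implicit in SMILES; fill each atom to its normal valence:
  7 × C: no H
  4 × C: 2 H each → 8
  4 × C: 1 H each → 4
  2 × C: 3 H each → 6
  2 × Cl: no H
  2 × N: no H
  1 × N (charge +1): 2 H
  1 × O: 1 H
  1 × O: no H
  1 × S: 1 H
  Total hydrogens = 22.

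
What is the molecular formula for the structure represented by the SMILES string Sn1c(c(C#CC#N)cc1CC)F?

C9H7FN2S

Heavy atoms from the SMILES: 9 C, 1 F, 2 N, 1 S.
Implicit hydrogens by atom environment:
  3 × C (aromatic): no H
  3 × C: no H
  1 × C: 3 H
  1 × C: 2 H
  1 × C (aromatic): 1 H
  1 × F: no H
  1 × N (aromatic): no H
  1 × N: no H
  1 × S: 1 H
  Total hydrogens = 7.
Molecular formula: C9H7FN2S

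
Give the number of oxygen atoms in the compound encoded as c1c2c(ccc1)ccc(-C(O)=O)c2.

The symbol for oxygen appears 2 times in the SMILES.

2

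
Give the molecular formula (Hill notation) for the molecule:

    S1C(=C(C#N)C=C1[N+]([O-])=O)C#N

Heavy atoms from the SMILES: 6 C, 3 N, 2 O, 1 S.
Implicit hydrogens by atom environment:
  3 × C (aromatic): no H
  2 × C: no H
  2 × N: no H
  1 × C (aromatic): 1 H
  1 × N (charge +1): no H
  1 × O: no H
  1 × O (charge -1): no H
  1 × S (aromatic): no H
  Total hydrogens = 1.
Molecular formula: C6HN3O2S

C6HN3O2S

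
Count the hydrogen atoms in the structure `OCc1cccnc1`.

Hydrogens are implicit in SMILES; fill each atom to its normal valence:
  4 × C (aromatic): 1 H each → 4
  1 × C: 2 H
  1 × C (aromatic): no H
  1 × N (aromatic): no H
  1 × O: 1 H
  Total hydrogens = 7.

7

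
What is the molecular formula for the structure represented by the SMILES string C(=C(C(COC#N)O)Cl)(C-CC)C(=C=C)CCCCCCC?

C18H28ClNO2

Heavy atoms from the SMILES: 18 C, 1 Cl, 1 N, 2 O.
Implicit hydrogens by atom environment:
  10 × C: 2 H each → 20
  5 × C: no H
  2 × C: 3 H each → 6
  1 × C: 1 H
  1 × Cl: no H
  1 × N: no H
  1 × O: 1 H
  1 × O: no H
  Total hydrogens = 28.
Molecular formula: C18H28ClNO2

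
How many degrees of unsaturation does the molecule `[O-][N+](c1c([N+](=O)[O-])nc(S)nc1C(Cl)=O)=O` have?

Molecular formula from the SMILES: C5HClN4O5S.
DoU = (2C + 2 + N − H − X)/2 = (2·5 + 2 + 4 − 1 − 1)/2 = 14/2 = 7.
(Structurally: 1 ring(s) + 6 π bond(s) = 7.)

7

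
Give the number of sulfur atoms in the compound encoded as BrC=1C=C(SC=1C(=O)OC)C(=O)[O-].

1

The symbol for sulfur appears 1 time in the SMILES.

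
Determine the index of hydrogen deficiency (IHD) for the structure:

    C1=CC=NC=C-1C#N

6

Molecular formula from the SMILES: C6H4N2.
DoU = (2C + 2 + N − H − X)/2 = (2·6 + 2 + 2 − 4 − 0)/2 = 12/2 = 6.
(Structurally: 1 ring(s) + 5 π bond(s) = 6.)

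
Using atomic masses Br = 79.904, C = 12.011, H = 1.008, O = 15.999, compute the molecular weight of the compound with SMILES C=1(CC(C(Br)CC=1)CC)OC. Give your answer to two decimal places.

219.12

Molecular formula: C9H15BrO.
M = 1×79.904 + 9×12.011 + 15×1.008 + 1×15.999 = 219.12 g/mol.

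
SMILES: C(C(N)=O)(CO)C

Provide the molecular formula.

Heavy atoms from the SMILES: 4 C, 1 N, 2 O.
Implicit hydrogens by atom environment:
  1 × C: 3 H
  1 × C: 2 H
  1 × C: 1 H
  1 × C: no H
  1 × N: 2 H
  1 × O: 1 H
  1 × O: no H
  Total hydrogens = 9.
Molecular formula: C4H9NO2

C4H9NO2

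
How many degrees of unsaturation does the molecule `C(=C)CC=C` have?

Molecular formula from the SMILES: C5H8.
DoU = (2C + 2 + N − H − X)/2 = (2·5 + 2 + 0 − 8 − 0)/2 = 4/2 = 2.
(Structurally: 0 ring(s) + 2 π bond(s) = 2.)

2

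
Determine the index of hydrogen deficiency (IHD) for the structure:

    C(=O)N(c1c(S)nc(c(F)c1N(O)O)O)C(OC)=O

Molecular formula from the SMILES: C8H8FN3O6S.
DoU = (2C + 2 + N − H − X)/2 = (2·8 + 2 + 3 − 8 − 1)/2 = 12/2 = 6.
(Structurally: 1 ring(s) + 5 π bond(s) = 6.)

6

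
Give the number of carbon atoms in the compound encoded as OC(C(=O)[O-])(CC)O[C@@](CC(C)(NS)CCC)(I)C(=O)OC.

The symbol for carbon appears 13 times in the SMILES.

13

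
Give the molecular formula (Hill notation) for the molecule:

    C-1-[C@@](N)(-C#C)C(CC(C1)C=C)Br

Heavy atoms from the SMILES: 1 Br, 10 C, 1 N.
Implicit hydrogens by atom environment:
  4 × C: 2 H each → 8
  4 × C: 1 H each → 4
  2 × C: no H
  1 × Br: no H
  1 × N: 2 H
  Total hydrogens = 14.
Molecular formula: C10H14BrN

C10H14BrN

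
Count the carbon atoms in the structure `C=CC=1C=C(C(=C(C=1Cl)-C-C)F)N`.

The symbol for carbon appears 10 times in the SMILES. (Cl is a single chlorine, not C + l.)

10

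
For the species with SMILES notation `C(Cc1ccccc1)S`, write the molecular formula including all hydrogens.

C8H10S

Heavy atoms from the SMILES: 8 C, 1 S.
Implicit hydrogens by atom environment:
  5 × C (aromatic): 1 H each → 5
  2 × C: 2 H each → 4
  1 × C (aromatic): no H
  1 × S: 1 H
  Total hydrogens = 10.
Molecular formula: C8H10S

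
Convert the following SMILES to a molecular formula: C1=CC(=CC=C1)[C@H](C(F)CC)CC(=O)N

C12H16FNO

Heavy atoms from the SMILES: 12 C, 1 F, 1 N, 1 O.
Implicit hydrogens by atom environment:
  5 × C (aromatic): 1 H each → 5
  2 × C: 2 H each → 4
  2 × C: 1 H each → 2
  1 × C: 3 H
  1 × C: no H
  1 × C (aromatic): no H
  1 × F: no H
  1 × N: 2 H
  1 × O: no H
  Total hydrogens = 16.
Molecular formula: C12H16FNO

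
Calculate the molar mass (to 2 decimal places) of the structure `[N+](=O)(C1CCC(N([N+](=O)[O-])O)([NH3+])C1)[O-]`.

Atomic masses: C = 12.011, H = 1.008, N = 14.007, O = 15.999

Molecular formula: C5H11N4O5+.
M = 5×12.011 + 11×1.008 + 4×14.007 + 5×15.999 = 207.17 g/mol.

207.17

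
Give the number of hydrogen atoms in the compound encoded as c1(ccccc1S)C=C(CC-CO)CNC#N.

16

Hydrogens are implicit in SMILES; fill each atom to its normal valence:
  4 × C: 2 H each → 8
  4 × C (aromatic): 1 H each → 4
  2 × C (aromatic): no H
  2 × C: no H
  1 × C: 1 H
  1 × N: 1 H
  1 × N: no H
  1 × O: 1 H
  1 × S: 1 H
  Total hydrogens = 16.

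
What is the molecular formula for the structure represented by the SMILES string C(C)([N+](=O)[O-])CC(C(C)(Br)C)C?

C8H16BrNO2

Heavy atoms from the SMILES: 1 Br, 8 C, 1 N, 2 O.
Implicit hydrogens by atom environment:
  4 × C: 3 H each → 12
  2 × C: 1 H each → 2
  1 × Br: no H
  1 × C: 2 H
  1 × C: no H
  1 × N (charge +1): no H
  1 × O: no H
  1 × O (charge -1): no H
  Total hydrogens = 16.
Molecular formula: C8H16BrNO2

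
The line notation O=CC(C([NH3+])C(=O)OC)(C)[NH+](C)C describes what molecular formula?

Heavy atoms from the SMILES: 8 C, 2 N, 3 O.
Implicit hydrogens by atom environment:
  4 × C: 3 H each → 12
  3 × O: no H
  2 × C: 1 H each → 2
  2 × C: no H
  1 × N (charge +1): 3 H
  1 × N (charge +1): 1 H
  Total hydrogens = 18.
Net charge +2.
Molecular formula: [C8H18N2O3]2+

[C8H18N2O3]2+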